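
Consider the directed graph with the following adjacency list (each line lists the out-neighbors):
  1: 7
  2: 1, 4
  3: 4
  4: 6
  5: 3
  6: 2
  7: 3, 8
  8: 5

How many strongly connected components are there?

1

{1, 2, 3, 4, 5, 6, 7, 8} are all mutually reachable — one SCC of size 8.
That gives 1 strongly connected component.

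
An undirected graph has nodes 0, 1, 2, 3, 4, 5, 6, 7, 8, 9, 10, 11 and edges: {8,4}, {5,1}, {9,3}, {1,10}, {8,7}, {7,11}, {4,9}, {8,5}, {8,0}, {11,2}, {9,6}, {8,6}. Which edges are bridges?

0-8, 1-10, 1-5, 11-2, 11-7, 3-9, 5-8, 7-8

The edges on the cycle 8-4-9-6-8 are not bridges since each lies on that cycle.
But removing 3—9 disconnects 3 from 9; removing 10—1 disconnects 10 from 1; removing 8—0 disconnects 8 from 0; removing 11—2 disconnects 11 from 2 — these are bridges.
In total 8 edges are bridges.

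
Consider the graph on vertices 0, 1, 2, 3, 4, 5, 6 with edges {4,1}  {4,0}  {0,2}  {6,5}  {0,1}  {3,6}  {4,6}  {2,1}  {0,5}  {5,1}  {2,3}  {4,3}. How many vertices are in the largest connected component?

7

Starting from 0 we can reach 0, 1, 2, 3, 4, 5, 6. That is one component of size 7.
The largest has 7 vertices.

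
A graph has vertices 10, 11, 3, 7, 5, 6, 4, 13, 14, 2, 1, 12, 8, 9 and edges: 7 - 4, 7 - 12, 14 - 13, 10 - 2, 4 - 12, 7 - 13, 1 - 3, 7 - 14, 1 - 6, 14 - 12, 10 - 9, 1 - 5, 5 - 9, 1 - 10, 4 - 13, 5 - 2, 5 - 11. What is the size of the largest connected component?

8 is isolated — a component by itself.
Starting from 4 we can reach 4, 7, 12, 13, 14. That is one component of size 5.
Starting from 1 we can reach 1, 2, 3, 5, 6, 9, 10, 11. That is one component of size 8.
The largest has 8 vertices.

8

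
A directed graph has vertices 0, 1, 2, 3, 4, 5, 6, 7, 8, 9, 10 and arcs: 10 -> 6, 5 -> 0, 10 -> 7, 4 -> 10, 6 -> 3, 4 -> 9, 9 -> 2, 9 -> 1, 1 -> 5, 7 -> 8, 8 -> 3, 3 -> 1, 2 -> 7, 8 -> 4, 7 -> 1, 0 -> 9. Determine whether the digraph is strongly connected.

From 7 we can reach every vertex (0, 1, 2, 3, 4, 5, 6, 7, 8, 9, 10), and every vertex can reach 7 (0, 1, 2, 3, 4, 5, 6, 7, 8, 9, 10). So the whole graph is one strongly connected component.

Yes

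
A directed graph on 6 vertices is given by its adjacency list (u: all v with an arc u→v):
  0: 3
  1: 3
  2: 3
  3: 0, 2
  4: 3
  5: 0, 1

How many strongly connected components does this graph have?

4

{0, 2, 3} are all mutually reachable — one SCC of size 3.
{4} is an SCC by itself.
{5} is an SCC by itself.
{1} is an SCC by itself.
That gives 4 strongly connected components.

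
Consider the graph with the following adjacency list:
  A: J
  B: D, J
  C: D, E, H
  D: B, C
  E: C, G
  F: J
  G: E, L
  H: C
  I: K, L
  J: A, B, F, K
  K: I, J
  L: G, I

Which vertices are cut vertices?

Removing C increases the component count from 1 to 2, so C is a cut vertex.
Removing J increases the component count from 1 to 3, so J is a cut vertex.
By contrast removing B leaves 1 component; it is not a cut vertex. No other vertex is a cut vertex either.

C, J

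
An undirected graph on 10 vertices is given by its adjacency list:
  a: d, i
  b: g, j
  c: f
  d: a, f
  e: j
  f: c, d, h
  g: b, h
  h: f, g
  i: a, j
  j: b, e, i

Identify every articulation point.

Removing f increases the component count from 1 to 2, so f is a cut vertex.
Removing j increases the component count from 1 to 2, so j is a cut vertex.
By contrast removing a leaves 1 component; it is not a cut vertex. No other vertex is a cut vertex either.

f, j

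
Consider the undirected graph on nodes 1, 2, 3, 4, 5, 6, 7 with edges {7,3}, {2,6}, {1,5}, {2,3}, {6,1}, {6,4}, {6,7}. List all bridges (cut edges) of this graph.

The edges on the cycle 2-6-7-3-2 are not bridges since each lies on that cycle.
But removing 6–4 disconnects 6 from 4; removing 6–1 disconnects 6 from 1; removing 1–5 disconnects 1 from 5 — these are bridges.

1-5, 1-6, 4-6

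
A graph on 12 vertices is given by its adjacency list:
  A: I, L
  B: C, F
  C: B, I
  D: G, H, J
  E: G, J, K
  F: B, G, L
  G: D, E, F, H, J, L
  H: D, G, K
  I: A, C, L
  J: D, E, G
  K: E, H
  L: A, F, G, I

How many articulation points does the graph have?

Removing G increases the component count from 1 to 2, so G is a cut vertex.
By contrast removing I leaves 1 component; it is not a cut vertex. No other vertex is a cut vertex either.

1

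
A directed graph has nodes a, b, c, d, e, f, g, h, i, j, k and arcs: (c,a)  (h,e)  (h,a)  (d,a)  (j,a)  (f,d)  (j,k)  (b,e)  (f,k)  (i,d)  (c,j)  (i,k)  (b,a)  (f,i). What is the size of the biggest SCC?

{g} is an SCC by itself.
{b} is an SCC by itself.
{h} is an SCC by itself.
{d} is an SCC by itself.
{j} is an SCC by itself.
(and 6 more singleton SCCs)
The largest has 1 vertex.

1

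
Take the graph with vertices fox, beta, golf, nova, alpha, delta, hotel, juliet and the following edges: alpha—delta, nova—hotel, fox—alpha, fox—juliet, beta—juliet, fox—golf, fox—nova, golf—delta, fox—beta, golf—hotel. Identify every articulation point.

Removing fox increases the component count from 1 to 2, so fox is a cut vertex.
By contrast removing hotel leaves 1 component; it is not a cut vertex. No other vertex is a cut vertex either.

fox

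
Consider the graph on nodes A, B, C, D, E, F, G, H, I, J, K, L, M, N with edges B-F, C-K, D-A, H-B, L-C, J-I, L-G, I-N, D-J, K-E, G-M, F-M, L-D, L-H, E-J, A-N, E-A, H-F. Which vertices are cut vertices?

L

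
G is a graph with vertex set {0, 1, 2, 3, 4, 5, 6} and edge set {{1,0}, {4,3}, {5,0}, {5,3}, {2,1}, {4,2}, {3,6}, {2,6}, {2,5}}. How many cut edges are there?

The edges on the cycle 2-5-3-6-2 are not bridges since each lies on that cycle.
Every edge lies on some cycle, so there are no bridges.

0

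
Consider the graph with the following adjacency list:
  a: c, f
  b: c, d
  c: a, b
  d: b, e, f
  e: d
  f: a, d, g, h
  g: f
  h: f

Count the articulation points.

Removing d increases the component count from 1 to 2, so d is a cut vertex.
Removing f increases the component count from 1 to 3, so f is a cut vertex.
By contrast removing g leaves 1 component; it is not a cut vertex. No other vertex is a cut vertex either.

2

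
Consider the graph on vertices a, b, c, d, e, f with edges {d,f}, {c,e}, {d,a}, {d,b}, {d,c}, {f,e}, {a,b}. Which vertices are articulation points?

Removing d increases the component count from 1 to 2, so d is a cut vertex.
By contrast removing c leaves 1 component; it is not a cut vertex. No other vertex is a cut vertex either.

d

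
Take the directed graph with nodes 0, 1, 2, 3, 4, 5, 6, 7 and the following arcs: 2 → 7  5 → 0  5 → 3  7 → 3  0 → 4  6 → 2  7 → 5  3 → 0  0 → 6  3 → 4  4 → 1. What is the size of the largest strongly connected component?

6

{0, 2, 3, 5, 6, 7} are all mutually reachable — one SCC of size 6.
{1} is an SCC by itself.
{4} is an SCC by itself.
The largest has 6 vertices.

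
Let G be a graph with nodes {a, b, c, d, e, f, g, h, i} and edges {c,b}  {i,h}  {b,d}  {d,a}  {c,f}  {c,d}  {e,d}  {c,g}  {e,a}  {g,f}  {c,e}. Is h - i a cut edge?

Yes

Removing h - i leaves no path between h and i: the component count goes from 2 to 3. So it is a bridge.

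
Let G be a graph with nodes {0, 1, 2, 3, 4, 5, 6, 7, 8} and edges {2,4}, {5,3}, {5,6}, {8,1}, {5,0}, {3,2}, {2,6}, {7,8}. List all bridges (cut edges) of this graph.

The edges on the cycle 5-3-2-6-5 are not bridges since each lies on that cycle.
But removing 7 - 8 disconnects 7 from 8; removing 2 - 4 disconnects 2 from 4; removing 5 - 0 disconnects 5 from 0; removing 1 - 8 disconnects 1 from 8 — these are bridges.

0-5, 1-8, 2-4, 7-8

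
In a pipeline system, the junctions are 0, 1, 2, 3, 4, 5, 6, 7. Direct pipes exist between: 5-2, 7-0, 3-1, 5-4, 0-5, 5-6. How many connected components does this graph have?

2

Starting from 1 we can reach 1, 3. That is one component of size 2.
Starting from 0 we can reach 0, 2, 4, 5, 6, 7. That is one component of size 6.
Total: 2 components.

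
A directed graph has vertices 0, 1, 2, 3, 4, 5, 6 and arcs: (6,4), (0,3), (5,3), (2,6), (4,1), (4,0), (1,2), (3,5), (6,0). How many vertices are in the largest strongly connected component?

4

{1, 2, 4, 6} are all mutually reachable — one SCC of size 4.
{3, 5} are all mutually reachable — one SCC of size 2.
{0} is an SCC by itself.
The largest has 4 vertices.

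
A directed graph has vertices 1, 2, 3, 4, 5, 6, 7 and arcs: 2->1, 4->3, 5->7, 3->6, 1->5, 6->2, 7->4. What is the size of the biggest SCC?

7

{1, 2, 3, 4, 5, 6, 7} are all mutually reachable — one SCC of size 7.
The largest has 7 vertices.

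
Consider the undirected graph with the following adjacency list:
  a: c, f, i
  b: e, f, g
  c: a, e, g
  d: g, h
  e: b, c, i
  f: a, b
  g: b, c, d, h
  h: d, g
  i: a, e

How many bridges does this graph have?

0

The edges on the cycle g-h-d-g are not bridges since each lies on that cycle.
Every edge lies on some cycle, so there are no bridges.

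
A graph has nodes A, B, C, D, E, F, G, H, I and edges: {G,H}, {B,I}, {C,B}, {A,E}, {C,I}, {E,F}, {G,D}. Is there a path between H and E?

The component containing H is {D, G, H}, and E is not in it.

No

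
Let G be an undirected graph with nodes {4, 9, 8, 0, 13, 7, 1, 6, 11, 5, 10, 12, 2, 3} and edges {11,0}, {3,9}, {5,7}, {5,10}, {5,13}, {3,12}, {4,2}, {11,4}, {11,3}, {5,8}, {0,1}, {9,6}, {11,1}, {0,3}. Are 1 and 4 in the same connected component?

Yes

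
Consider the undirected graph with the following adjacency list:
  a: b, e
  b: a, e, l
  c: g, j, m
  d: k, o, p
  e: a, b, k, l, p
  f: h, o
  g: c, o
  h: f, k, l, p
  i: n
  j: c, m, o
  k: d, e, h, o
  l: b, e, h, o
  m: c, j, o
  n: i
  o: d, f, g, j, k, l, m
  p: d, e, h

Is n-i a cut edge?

Removing n-i leaves no path between n and i: the component count goes from 2 to 3. So it is a bridge.

Yes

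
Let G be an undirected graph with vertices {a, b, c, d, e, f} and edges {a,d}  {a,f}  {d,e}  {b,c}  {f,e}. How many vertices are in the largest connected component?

Starting from b we can reach b, c. That is one component of size 2.
Starting from a we can reach a, d, e, f. That is one component of size 4.
The largest has 4 vertices.

4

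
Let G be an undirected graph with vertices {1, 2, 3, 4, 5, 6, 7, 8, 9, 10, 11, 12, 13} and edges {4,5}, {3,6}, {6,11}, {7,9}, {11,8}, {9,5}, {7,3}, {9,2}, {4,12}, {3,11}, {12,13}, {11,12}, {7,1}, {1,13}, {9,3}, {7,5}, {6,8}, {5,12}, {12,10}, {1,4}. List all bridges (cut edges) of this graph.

10-12, 2-9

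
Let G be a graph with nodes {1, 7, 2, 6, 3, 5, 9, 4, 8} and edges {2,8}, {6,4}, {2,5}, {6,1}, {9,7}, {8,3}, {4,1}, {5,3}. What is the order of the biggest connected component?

Starting from 7 we can reach 7, 9. That is one component of size 2.
Starting from 1 we can reach 1, 4, 6. That is one component of size 3.
Starting from 2 we can reach 2, 3, 5, 8. That is one component of size 4.
The largest has 4 vertices.

4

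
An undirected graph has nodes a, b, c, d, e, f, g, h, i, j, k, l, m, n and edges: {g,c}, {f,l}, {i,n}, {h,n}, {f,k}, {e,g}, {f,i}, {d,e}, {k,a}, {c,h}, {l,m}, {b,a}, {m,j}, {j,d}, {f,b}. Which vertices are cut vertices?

Removing f increases the component count from 1 to 2, so f is a cut vertex.
By contrast removing d leaves 1 component; it is not a cut vertex. No other vertex is a cut vertex either.

f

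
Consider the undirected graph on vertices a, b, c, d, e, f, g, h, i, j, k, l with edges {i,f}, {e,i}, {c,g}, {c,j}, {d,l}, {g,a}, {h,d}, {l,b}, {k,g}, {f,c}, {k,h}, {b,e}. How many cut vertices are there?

Removing c increases the component count from 1 to 2, so c is a cut vertex.
Removing g increases the component count from 1 to 2, so g is a cut vertex.
By contrast removing k leaves 1 component; it is not a cut vertex. No other vertex is a cut vertex either.

2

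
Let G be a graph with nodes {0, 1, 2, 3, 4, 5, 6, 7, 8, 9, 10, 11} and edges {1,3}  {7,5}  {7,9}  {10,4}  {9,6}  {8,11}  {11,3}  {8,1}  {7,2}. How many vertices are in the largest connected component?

5

0 is isolated — a component by itself.
Starting from 4 we can reach 4, 10. That is one component of size 2.
Starting from 1 we can reach 1, 3, 8, 11. That is one component of size 4.
Starting from 2 we can reach 2, 5, 6, 7, 9. That is one component of size 5.
The largest has 5 vertices.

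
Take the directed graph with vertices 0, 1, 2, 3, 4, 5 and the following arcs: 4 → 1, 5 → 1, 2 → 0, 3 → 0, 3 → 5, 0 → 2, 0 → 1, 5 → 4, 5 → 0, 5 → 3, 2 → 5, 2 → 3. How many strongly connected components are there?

3

{0, 2, 3, 5} are all mutually reachable — one SCC of size 4.
{1} is an SCC by itself.
{4} is an SCC by itself.
That gives 3 strongly connected components.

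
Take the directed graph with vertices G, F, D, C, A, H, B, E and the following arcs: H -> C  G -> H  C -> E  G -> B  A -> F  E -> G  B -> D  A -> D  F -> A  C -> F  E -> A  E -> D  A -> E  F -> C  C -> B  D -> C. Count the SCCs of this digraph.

1

{A, B, C, D, E, F, G, H} are all mutually reachable — one SCC of size 8.
That gives 1 strongly connected component.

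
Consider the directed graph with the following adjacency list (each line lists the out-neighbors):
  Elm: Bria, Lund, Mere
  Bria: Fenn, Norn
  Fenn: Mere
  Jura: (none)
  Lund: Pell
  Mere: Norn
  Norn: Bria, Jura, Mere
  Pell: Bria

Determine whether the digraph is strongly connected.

No

There is no directed path from Bria to Pell, so the graph is not strongly connected.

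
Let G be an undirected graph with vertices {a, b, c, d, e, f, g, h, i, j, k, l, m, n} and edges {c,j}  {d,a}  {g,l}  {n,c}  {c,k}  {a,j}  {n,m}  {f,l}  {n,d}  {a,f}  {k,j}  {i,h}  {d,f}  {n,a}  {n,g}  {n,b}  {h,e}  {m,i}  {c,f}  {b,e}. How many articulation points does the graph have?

Removing n increases the component count from 1 to 2, so n is a cut vertex.
By contrast removing j leaves 1 component; it is not a cut vertex. No other vertex is a cut vertex either.

1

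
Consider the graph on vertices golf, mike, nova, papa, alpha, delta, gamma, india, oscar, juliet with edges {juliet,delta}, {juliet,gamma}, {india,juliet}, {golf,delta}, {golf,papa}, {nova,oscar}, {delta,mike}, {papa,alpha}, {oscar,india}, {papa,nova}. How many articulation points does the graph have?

Removing papa increases the component count from 1 to 2, so papa is a cut vertex.
Removing delta increases the component count from 1 to 2, so delta is a cut vertex.
Removing juliet increases the component count from 1 to 2, so juliet is a cut vertex.
By contrast removing mike leaves 1 component; it is not a cut vertex. No other vertex is a cut vertex either.

3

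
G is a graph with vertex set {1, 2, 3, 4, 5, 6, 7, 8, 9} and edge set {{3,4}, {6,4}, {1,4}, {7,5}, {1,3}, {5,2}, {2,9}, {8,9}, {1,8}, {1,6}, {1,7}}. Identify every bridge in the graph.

none

The edges on the cycle 1-3-4-1 are not bridges since each lies on that cycle.
Every edge lies on some cycle, so there are no bridges.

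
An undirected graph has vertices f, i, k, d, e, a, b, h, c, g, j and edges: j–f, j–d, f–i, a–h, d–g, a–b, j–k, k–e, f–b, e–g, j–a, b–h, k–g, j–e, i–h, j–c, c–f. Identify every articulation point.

j

Removing j increases the component count from 1 to 2, so j is a cut vertex.
By contrast removing c leaves 1 component; it is not a cut vertex. No other vertex is a cut vertex either.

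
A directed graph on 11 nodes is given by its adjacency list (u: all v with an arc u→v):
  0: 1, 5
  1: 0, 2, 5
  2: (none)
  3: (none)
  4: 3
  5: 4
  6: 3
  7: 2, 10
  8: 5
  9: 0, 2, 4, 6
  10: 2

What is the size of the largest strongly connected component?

{0, 1} are all mutually reachable — one SCC of size 2.
{3} is an SCC by itself.
{6} is an SCC by itself.
{8} is an SCC by itself.
{7} is an SCC by itself.
(and 5 more singleton SCCs)
The largest has 2 vertices.

2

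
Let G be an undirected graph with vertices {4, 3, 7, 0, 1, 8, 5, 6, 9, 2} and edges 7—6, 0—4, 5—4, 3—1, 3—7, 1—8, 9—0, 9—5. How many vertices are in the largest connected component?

5

2 is isolated — a component by itself.
Starting from 0 we can reach 0, 4, 5, 9. That is one component of size 4.
Starting from 1 we can reach 1, 3, 6, 7, 8. That is one component of size 5.
The largest has 5 vertices.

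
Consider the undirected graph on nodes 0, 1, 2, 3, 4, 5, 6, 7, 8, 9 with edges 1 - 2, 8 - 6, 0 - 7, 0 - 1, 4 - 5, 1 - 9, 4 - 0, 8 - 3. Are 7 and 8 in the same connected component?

No

The component containing 7 is {0, 1, 2, 4, 5, 7, 9}, and 8 is not in it.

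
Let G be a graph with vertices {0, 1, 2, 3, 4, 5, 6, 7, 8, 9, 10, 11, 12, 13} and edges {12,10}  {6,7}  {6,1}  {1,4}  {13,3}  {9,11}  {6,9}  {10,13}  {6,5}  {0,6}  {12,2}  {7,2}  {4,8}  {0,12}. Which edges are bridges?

1-4, 1-6, 10-12, 10-13, 11-9, 13-3, 4-8, 5-6, 6-9

The edges on the cycle 0-6-7-2-12-0 are not bridges since each lies on that cycle.
But removing 3-13 disconnects 3 from 13; removing 10-12 disconnects 10 from 12; removing 6-5 disconnects 6 from 5; removing 10-13 disconnects 10 from 13 — these are bridges.
In total 9 edges are bridges.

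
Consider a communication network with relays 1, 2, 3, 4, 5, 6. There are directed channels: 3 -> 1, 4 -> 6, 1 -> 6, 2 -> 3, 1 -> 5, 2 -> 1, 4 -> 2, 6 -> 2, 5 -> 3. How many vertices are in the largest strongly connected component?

5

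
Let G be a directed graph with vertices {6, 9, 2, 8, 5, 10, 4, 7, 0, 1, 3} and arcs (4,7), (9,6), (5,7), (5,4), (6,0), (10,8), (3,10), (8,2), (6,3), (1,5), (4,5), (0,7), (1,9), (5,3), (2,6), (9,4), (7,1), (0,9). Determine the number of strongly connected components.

1

{0, 1, 2, 3, 4, 5, 6, 7, 8, 9, 10} are all mutually reachable — one SCC of size 11.
That gives 1 strongly connected component.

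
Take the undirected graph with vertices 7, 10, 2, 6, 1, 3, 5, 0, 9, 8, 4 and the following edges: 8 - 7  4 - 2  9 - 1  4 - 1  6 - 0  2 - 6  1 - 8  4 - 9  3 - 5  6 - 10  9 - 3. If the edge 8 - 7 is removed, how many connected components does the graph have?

Before removal there is 1 component.
8 - 7 is a bridge — removing it separates 8's side from 7's side.
After removal: 2 components.

2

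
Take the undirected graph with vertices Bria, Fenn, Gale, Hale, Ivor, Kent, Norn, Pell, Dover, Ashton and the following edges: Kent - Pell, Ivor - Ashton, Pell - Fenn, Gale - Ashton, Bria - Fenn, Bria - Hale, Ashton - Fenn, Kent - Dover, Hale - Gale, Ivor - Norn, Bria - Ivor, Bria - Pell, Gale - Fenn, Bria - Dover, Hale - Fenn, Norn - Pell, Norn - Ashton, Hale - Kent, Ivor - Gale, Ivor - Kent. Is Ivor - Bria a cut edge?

After removing Ivor - Bria, the path Ivor-Kent-Hale-Bria still connects them, so the edge is not a bridge.

No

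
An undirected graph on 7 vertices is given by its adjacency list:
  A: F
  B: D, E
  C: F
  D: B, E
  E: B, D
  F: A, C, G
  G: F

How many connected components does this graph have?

Starting from B we can reach B, D, E. That is one component of size 3.
Starting from A we can reach A, C, F, G. That is one component of size 4.
Total: 2 components.

2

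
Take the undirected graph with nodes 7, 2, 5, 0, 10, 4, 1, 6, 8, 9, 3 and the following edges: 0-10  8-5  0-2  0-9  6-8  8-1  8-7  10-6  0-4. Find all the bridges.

0-10, 0-2, 0-4, 0-9, 1-8, 10-6, 5-8, 6-8, 7-8

removing 5-8 disconnects 5 from 8; removing 9-0 disconnects 9 from 0; removing 6-10 disconnects 6 from 10; removing 7-8 disconnects 7 from 8 — these are bridges.
In total 9 edges are bridges.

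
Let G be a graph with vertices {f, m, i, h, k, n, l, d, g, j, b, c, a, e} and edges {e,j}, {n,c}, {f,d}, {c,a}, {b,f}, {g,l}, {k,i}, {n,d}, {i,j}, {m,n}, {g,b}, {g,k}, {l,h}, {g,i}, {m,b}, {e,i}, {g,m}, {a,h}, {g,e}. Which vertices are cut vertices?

Removing g increases the component count from 1 to 2, so g is a cut vertex.
By contrast removing l leaves 1 component; it is not a cut vertex. No other vertex is a cut vertex either.

g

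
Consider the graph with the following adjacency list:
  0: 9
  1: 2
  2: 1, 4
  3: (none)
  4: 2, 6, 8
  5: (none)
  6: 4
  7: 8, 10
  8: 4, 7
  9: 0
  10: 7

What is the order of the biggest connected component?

3 is isolated — a component by itself.
5 is isolated — a component by itself.
Starting from 0 we can reach 0, 9. That is one component of size 2.
Starting from 1 we can reach 1, 2, 4, 6, 7, 8, 10. That is one component of size 7.
The largest has 7 vertices.

7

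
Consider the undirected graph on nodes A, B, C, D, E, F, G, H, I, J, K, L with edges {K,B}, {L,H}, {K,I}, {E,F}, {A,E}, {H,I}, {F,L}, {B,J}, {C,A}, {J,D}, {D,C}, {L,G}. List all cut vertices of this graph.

L

Removing L increases the component count from 1 to 2, so L is a cut vertex.
By contrast removing D leaves 1 component; it is not a cut vertex. No other vertex is a cut vertex either.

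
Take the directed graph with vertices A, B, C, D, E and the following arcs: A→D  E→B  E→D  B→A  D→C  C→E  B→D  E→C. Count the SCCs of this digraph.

1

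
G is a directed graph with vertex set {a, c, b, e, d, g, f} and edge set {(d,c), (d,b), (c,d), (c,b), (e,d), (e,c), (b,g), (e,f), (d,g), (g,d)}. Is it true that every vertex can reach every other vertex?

No

There is no directed path from b to f, so the graph is not strongly connected.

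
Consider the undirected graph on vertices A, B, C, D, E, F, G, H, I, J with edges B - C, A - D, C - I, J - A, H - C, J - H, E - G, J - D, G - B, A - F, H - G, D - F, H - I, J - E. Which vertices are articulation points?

Removing J increases the component count from 1 to 2, so J is a cut vertex.
By contrast removing G leaves 1 component; it is not a cut vertex. No other vertex is a cut vertex either.

J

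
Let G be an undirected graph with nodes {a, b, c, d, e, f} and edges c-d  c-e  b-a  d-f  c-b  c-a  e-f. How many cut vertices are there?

1

Removing c increases the component count from 1 to 2, so c is a cut vertex.
By contrast removing f leaves 1 component; it is not a cut vertex. No other vertex is a cut vertex either.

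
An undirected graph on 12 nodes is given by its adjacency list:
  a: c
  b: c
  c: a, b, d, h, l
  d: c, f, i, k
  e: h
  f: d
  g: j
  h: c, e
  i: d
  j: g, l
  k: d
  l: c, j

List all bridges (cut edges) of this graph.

removing i-d disconnects i from d; removing h-c disconnects h from c; removing f-d disconnects f from d; removing k-d disconnects k from d — these are bridges.
In total 11 edges are bridges.

a-c, b-c, c-d, c-h, c-l, d-f, d-i, d-k, e-h, g-j, j-l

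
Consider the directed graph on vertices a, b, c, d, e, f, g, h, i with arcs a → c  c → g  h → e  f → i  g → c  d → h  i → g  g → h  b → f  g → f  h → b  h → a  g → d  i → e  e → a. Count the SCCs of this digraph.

{a, b, c, d, e, f, g, h, i} are all mutually reachable — one SCC of size 9.
That gives 1 strongly connected component.

1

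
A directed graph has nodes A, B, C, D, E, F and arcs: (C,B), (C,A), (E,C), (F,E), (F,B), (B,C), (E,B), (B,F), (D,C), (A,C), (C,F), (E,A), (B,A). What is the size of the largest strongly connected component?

5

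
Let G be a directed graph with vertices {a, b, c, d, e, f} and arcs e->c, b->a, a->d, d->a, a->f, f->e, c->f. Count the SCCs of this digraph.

3

{c, e, f} are all mutually reachable — one SCC of size 3.
{a, d} are all mutually reachable — one SCC of size 2.
{b} is an SCC by itself.
That gives 3 strongly connected components.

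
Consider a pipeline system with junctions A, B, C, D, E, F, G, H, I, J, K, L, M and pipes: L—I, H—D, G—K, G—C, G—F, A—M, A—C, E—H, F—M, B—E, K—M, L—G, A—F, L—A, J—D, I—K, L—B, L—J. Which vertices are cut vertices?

L

Removing L increases the component count from 1 to 2, so L is a cut vertex.
By contrast removing F leaves 1 component; it is not a cut vertex. No other vertex is a cut vertex either.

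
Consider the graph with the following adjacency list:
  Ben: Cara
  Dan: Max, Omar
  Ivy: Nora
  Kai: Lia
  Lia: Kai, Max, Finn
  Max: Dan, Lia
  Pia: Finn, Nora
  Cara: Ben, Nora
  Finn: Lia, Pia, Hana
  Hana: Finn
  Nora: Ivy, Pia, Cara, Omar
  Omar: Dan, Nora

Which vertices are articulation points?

Lia, Cara, Finn, Nora

Removing Lia increases the component count from 1 to 2, so Lia is a cut vertex.
Removing Cara increases the component count from 1 to 2, so Cara is a cut vertex.
Removing Finn increases the component count from 1 to 2, so Finn is a cut vertex.
Likewise Nora is a cut vertex.
By contrast removing Hana leaves 1 component; it is not a cut vertex. No other vertex is a cut vertex either.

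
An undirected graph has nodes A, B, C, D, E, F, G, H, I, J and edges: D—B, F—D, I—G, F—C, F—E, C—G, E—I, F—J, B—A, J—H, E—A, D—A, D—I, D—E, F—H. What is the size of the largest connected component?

Starting from A we can reach A, B, C, D, E, F, G, H, I, J. That is one component of size 10.
The largest has 10 vertices.

10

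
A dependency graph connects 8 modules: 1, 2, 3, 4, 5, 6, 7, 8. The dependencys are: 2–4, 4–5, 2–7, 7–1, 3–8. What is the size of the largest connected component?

5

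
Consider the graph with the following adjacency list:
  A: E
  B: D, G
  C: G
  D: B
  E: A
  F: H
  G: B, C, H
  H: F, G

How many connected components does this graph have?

2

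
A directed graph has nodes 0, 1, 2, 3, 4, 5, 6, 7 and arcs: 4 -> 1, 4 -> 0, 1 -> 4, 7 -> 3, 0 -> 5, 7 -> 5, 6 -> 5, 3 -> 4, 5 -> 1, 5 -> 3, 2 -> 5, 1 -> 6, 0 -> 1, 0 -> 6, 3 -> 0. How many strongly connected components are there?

{0, 1, 3, 4, 5, 6} are all mutually reachable — one SCC of size 6.
{2} is an SCC by itself.
{7} is an SCC by itself.
That gives 3 strongly connected components.

3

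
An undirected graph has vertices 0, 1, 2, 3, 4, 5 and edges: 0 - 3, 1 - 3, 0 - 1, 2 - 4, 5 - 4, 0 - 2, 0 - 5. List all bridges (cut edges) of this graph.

none

The edges on the cycle 0-1-3-0 are not bridges since each lies on that cycle.
Every edge lies on some cycle, so there are no bridges.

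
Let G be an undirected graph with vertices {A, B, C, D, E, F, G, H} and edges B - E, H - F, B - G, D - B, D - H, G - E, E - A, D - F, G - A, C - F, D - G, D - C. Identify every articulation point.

Removing D increases the component count from 1 to 2, so D is a cut vertex.
By contrast removing E leaves 1 component; it is not a cut vertex. No other vertex is a cut vertex either.

D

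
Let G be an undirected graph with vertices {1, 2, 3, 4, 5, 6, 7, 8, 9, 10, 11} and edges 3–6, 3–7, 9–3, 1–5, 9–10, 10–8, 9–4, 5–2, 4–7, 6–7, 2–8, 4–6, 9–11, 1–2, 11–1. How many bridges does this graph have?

The edges on the cycle 1-5-2-1 are not bridges since each lies on that cycle.
Every edge lies on some cycle, so there are no bridges.

0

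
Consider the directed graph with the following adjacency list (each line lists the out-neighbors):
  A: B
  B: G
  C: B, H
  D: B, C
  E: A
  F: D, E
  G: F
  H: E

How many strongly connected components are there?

{A, B, C, D, E, F, G, H} are all mutually reachable — one SCC of size 8.
That gives 1 strongly connected component.

1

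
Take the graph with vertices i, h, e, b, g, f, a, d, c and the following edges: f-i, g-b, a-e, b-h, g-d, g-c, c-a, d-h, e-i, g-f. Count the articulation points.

1

Removing g increases the component count from 1 to 2, so g is a cut vertex.
By contrast removing f leaves 1 component; it is not a cut vertex. No other vertex is a cut vertex either.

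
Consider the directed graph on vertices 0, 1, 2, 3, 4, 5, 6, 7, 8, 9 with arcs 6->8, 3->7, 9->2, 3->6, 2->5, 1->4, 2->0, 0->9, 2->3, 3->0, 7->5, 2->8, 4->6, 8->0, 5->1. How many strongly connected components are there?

1

{0, 1, 2, 3, 4, 5, 6, 7, 8, 9} are all mutually reachable — one SCC of size 10.
That gives 1 strongly connected component.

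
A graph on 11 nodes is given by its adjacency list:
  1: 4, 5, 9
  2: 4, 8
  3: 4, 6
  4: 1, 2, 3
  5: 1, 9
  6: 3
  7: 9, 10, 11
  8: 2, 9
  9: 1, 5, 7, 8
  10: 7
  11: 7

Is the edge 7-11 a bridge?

Removing 7-11 leaves no path between 7 and 11: the component count goes from 1 to 2. So it is a bridge.

Yes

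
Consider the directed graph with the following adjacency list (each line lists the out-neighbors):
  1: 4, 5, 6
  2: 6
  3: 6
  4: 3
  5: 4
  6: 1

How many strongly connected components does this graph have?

2

{1, 3, 4, 5, 6} are all mutually reachable — one SCC of size 5.
{2} is an SCC by itself.
That gives 2 strongly connected components.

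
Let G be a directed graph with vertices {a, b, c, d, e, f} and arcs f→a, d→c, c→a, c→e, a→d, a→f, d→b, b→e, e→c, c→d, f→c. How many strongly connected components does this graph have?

{a, b, c, d, e, f} are all mutually reachable — one SCC of size 6.
That gives 1 strongly connected component.

1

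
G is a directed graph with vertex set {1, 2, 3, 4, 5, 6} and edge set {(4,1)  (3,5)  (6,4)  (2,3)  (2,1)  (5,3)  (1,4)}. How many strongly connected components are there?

{3, 5} are all mutually reachable — one SCC of size 2.
{1, 4} are all mutually reachable — one SCC of size 2.
{6} is an SCC by itself.
{2} is an SCC by itself.
That gives 4 strongly connected components.

4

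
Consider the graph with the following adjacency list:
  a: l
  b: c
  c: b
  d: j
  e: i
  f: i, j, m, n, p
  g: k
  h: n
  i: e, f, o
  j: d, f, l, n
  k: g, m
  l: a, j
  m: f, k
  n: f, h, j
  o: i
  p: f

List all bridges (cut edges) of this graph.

The edges on the cycle f-j-n-f are not bridges since each lies on that cycle.
But removing f-p disconnects f from p; removing j-l disconnects j from l; removing j-d disconnects j from d; removing e-i disconnects e from i — these are bridges.
In total 12 edges are bridges.

a-l, b-c, d-j, e-i, f-i, f-m, f-p, g-k, h-n, i-o, j-l, k-m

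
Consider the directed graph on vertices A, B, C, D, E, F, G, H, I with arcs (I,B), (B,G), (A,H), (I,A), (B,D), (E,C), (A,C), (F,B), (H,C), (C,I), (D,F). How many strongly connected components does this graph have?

{A, C, H, I} are all mutually reachable — one SCC of size 4.
{B, D, F} are all mutually reachable — one SCC of size 3.
{E} is an SCC by itself.
{G} is an SCC by itself.
That gives 4 strongly connected components.

4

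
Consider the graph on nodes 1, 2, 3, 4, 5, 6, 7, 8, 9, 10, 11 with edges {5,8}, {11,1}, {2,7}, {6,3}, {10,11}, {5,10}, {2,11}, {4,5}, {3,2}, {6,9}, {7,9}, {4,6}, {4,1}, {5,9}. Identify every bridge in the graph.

The edges on the cycle 4-6-3-2-7-9-5-4 are not bridges since each lies on that cycle.
But removing 8—5 disconnects 8 from 5 — this is a bridge.

5-8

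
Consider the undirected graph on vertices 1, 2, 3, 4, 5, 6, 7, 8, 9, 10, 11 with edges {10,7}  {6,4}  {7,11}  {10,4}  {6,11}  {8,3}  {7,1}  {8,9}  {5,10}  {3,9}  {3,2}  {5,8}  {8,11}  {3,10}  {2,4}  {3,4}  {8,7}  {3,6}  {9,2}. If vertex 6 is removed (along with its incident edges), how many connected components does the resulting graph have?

With 6 gone, the remaining components are: {1, 2, 3, 4, 5, 7, 8, 9, 10, 11}.
That is 1 component.

1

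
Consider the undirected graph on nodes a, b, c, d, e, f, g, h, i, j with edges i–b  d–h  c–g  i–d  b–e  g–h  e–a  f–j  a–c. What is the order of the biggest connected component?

8

Starting from f we can reach f, j. That is one component of size 2.
Starting from a we can reach a, b, c, d, e, g, h, i. That is one component of size 8.
The largest has 8 vertices.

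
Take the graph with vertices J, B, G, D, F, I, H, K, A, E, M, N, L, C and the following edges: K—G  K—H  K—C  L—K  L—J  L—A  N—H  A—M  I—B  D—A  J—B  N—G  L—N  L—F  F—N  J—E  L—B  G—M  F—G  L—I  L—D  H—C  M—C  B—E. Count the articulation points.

1

Removing L increases the component count from 1 to 2, so L is a cut vertex.
By contrast removing N leaves 1 component; it is not a cut vertex. No other vertex is a cut vertex either.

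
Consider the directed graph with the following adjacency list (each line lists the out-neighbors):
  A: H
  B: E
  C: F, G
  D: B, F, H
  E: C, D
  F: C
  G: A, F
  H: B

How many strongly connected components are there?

{A, B, C, D, E, F, G, H} are all mutually reachable — one SCC of size 8.
That gives 1 strongly connected component.

1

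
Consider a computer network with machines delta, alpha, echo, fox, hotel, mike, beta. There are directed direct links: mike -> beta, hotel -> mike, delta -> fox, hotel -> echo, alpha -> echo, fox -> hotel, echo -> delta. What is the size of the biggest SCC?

{fox, echo, delta, hotel} are all mutually reachable — one SCC of size 4.
{alpha} is an SCC by itself.
{mike} is an SCC by itself.
{beta} is an SCC by itself.
The largest has 4 vertices.

4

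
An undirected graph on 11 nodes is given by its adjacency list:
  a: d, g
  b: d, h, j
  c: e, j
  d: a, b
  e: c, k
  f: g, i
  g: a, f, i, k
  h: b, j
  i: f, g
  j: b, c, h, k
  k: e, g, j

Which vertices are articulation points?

Removing g increases the component count from 1 to 2, so g is a cut vertex.
By contrast removing c leaves 1 component; it is not a cut vertex. No other vertex is a cut vertex either.

g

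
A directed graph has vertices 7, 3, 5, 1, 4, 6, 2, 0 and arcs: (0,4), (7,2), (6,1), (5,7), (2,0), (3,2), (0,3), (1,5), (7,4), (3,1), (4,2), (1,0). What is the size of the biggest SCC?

{0, 1, 2, 3, 4, 5, 7} are all mutually reachable — one SCC of size 7.
{6} is an SCC by itself.
The largest has 7 vertices.

7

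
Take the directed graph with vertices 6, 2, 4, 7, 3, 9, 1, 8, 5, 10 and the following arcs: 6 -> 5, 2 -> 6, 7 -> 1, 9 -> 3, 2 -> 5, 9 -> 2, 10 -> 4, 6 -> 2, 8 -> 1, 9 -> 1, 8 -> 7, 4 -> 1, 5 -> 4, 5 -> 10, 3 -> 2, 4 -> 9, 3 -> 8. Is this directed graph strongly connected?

There is no directed path from 8 to 4, so the graph is not strongly connected.

No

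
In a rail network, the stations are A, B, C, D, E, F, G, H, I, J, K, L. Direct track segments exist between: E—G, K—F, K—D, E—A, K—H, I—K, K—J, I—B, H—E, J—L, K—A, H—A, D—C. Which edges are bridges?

B-I, C-D, D-K, E-G, F-K, I-K, J-K, J-L

The edges on the cycle H-E-A-H are not bridges since each lies on that cycle.
But removing D—K disconnects D from K; removing F—K disconnects F from K; removing L—J disconnects L from J; removing J—K disconnects J from K — these are bridges.
In total 8 edges are bridges.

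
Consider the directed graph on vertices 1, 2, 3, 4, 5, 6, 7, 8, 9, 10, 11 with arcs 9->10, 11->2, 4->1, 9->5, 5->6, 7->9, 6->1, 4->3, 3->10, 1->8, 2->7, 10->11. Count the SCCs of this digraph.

7

{2, 7, 9, 10, 11} are all mutually reachable — one SCC of size 5.
{5} is an SCC by itself.
{1} is an SCC by itself.
{3} is an SCC by itself.
{4} is an SCC by itself.
(and 2 more singleton SCCs)
That gives 7 strongly connected components.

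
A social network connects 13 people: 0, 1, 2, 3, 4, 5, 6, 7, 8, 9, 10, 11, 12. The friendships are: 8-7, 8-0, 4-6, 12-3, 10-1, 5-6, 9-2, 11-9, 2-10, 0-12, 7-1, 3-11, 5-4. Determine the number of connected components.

Starting from 4 we can reach 4, 5, 6. That is one component of size 3.
Starting from 0 we can reach 0, 1, 2, 3, 7, 8, 9, 10, 11, 12. That is one component of size 10.
Total: 2 components.

2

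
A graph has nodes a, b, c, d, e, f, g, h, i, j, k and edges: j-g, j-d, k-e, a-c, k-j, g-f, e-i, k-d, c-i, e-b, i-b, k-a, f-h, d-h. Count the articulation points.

Removing k increases the component count from 1 to 2, so k is a cut vertex.
By contrast removing g leaves 1 component; it is not a cut vertex. No other vertex is a cut vertex either.

1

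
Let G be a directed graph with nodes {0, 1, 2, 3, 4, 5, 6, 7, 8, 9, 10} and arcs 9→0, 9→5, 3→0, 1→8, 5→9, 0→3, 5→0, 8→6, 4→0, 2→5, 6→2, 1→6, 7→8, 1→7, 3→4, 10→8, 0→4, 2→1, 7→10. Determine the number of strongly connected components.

{1, 2, 6, 7, 8, 10} are all mutually reachable — one SCC of size 6.
{0, 3, 4} are all mutually reachable — one SCC of size 3.
{5, 9} are all mutually reachable — one SCC of size 2.
That gives 3 strongly connected components.

3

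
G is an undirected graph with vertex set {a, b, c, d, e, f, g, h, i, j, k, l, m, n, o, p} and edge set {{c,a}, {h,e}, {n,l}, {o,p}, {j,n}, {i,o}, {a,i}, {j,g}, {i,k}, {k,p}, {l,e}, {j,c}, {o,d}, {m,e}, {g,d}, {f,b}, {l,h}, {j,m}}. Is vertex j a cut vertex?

Yes

Deleting j raises the number of components from 2 to 3, so j is a cut vertex.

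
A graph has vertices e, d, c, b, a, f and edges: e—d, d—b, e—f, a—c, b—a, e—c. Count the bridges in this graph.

The edges on the cycle e-d-b-a-c-e are not bridges since each lies on that cycle.
But removing e—f disconnects e from f — this is a bridge.

1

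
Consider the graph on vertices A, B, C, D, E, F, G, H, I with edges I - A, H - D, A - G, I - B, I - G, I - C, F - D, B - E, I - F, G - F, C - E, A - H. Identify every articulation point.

I

Removing I increases the component count from 1 to 2, so I is a cut vertex.
By contrast removing C leaves 1 component; it is not a cut vertex. No other vertex is a cut vertex either.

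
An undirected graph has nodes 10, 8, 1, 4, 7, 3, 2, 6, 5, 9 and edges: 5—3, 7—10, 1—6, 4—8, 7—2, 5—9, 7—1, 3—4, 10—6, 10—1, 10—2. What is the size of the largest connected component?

5

Starting from 1 we can reach 1, 2, 6, 7, 10. That is one component of size 5.
Starting from 3 we can reach 3, 4, 5, 8, 9. That is one component of size 5.
The largest has 5 vertices.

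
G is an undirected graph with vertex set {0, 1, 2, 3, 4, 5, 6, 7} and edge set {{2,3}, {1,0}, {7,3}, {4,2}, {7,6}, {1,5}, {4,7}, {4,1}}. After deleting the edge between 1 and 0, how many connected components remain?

Before removal there is 1 component.
1—0 is a bridge — removing it separates 1's side from 0's side.
After removal: 2 components.

2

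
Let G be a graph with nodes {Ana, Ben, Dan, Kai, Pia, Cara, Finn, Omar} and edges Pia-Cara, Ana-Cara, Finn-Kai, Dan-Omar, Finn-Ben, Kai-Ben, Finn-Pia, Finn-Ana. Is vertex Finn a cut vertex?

Yes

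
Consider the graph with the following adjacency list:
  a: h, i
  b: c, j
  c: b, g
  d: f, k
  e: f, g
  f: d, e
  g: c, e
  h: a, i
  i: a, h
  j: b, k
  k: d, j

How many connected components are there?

Starting from a we can reach a, h, i. That is one component of size 3.
Starting from b we can reach b, c, d, e, f, g, j, k. That is one component of size 8.
Total: 2 components.

2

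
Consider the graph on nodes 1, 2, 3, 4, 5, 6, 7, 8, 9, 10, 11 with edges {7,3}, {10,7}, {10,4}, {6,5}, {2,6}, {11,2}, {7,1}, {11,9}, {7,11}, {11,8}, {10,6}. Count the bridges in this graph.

6

The edges on the cycle 10-7-11-2-6-10 are not bridges since each lies on that cycle.
But removing 11 - 9 disconnects 11 from 9; removing 10 - 4 disconnects 10 from 4; removing 3 - 7 disconnects 3 from 7; removing 5 - 6 disconnects 5 from 6 — these are bridges.
In total 6 edges are bridges.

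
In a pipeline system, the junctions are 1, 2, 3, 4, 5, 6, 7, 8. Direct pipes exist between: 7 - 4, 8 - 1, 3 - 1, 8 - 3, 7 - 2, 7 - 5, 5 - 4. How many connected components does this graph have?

6 is isolated — a component by itself.
Starting from 1 we can reach 1, 3, 8. That is one component of size 3.
Starting from 2 we can reach 2, 4, 5, 7. That is one component of size 4.
Total: 3 components.

3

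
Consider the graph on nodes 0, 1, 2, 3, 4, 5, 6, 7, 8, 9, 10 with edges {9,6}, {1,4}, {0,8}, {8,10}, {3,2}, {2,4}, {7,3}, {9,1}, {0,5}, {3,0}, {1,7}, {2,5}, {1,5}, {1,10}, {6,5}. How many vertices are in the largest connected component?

11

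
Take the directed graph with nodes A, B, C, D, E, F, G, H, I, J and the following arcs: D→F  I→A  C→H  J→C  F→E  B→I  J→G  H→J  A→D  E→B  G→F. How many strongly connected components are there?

{A, B, D, E, F, I} are all mutually reachable — one SCC of size 6.
{C, H, J} are all mutually reachable — one SCC of size 3.
{G} is an SCC by itself.
That gives 3 strongly connected components.

3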